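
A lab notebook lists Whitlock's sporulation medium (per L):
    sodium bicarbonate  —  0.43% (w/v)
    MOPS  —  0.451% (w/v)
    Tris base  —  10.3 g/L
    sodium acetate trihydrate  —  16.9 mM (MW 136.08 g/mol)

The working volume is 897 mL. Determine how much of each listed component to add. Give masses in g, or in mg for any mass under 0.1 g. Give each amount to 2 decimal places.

Working volume: 897 mL = 0.897 L.
sodium bicarbonate: 0.43 g per 100 mL × 897 mL ÷ 100 = 3.86 g
MOPS: 0.451 g per 100 mL × 897 mL ÷ 100 = 4.05 g
Tris base: 10.3 g/L × 0.897 L = 9.24 g
sodium acetate trihydrate: 16.9 mmol/L × 136.08 g/mol × 0.897 L ÷ 1000 = 2.06 g

sodium bicarbonate 3.86 g; MOPS 4.05 g; Tris base 9.24 g; sodium acetate trihydrate 2.06 g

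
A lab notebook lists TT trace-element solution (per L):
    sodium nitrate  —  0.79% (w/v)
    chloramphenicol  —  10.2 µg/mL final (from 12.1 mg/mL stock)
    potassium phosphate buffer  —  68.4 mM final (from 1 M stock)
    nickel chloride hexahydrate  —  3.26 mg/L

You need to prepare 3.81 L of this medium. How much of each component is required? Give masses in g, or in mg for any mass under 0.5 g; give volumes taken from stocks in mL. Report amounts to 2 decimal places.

sodium nitrate 30.10 g; chloramphenicol 3.21 mL; potassium phosphate buffer 260.60 mL; nickel chloride hexahydrate 12.42 mg

Scale factor relative to 1 L: 3.81.
sodium nitrate: 0.79% w/v = 7.9 g/L → 7.9 × 3.81 L = 30.10 g
chloramphenicol: C1V1 = C2V2 → 10.2 µg/mL × 3810 mL ÷ 12100 µg/mL = 3.21 mL
potassium phosphate buffer: C1V1 = C2V2 → 68.4 mM × 3810 mL ÷ 1000 mM = 260.60 mL
nickel chloride hexahydrate: 3.26 mg/L × 3.81 L = 12.42 mg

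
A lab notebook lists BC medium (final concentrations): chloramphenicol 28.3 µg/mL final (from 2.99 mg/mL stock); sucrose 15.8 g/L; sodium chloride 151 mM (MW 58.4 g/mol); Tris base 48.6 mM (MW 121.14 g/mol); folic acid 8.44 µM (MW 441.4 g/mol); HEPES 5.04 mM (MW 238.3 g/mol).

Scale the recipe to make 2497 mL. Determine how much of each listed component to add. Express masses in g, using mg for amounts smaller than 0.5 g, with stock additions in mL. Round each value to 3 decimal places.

chloramphenicol 23.634 mL; sucrose 39.453 g; sodium chloride 22.020 g; Tris base 14.701 g; folic acid 9.302 mg; HEPES 2.999 g

Target volume = 2497 mL = 2.497 L.
chloramphenicol: dilute stock: 28.3 µg/mL × 2497 mL ÷ 2990 µg/mL = 23.634 mL
sucrose: 15.8 g/L × 2.497 L = 39.453 g
sodium chloride: 151 mmol/L × 58.4 g/mol × 2.497 L ÷ 1000 = 22.020 g
Tris base: 48.6 mmol/L × 121.14 g/mol × 2.497 L ÷ 1000 = 14.701 g
folic acid: 8.44 µmol/L × 441.4 g/mol × 2.497 L ÷ 1000 = 9.302 mg
HEPES: 5.04 mmol/L × 238.3 g/mol × 2.497 L ÷ 1000 = 2.999 g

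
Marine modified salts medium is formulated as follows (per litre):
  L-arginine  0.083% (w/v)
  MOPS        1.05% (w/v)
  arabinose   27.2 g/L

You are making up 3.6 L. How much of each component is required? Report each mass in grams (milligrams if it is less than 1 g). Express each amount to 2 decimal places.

Scale factor relative to 1 L: 3.6.
L-arginine: 0.083 g per 100 mL × 3600 mL ÷ 100 = 2.99 g
MOPS: 1.05 g per 100 mL × 3600 mL ÷ 100 = 37.80 g
arabinose: 27.2 g/L × 3.6 L = 97.92 g

L-arginine 2.99 g; MOPS 37.80 g; arabinose 97.92 g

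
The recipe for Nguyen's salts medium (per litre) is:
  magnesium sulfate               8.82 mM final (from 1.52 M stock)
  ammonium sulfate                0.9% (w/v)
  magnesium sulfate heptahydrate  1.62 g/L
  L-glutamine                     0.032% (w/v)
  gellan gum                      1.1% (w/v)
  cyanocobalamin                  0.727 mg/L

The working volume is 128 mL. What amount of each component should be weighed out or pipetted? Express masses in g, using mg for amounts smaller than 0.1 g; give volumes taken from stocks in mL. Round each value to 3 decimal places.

Target volume = 128 mL = 0.128 L.
magnesium sulfate: V = C2·V2/C1 = 8.82 mM × 128 mL ÷ 1520 mM = 0.743 mL
ammonium sulfate: 0.9 g per 100 mL × 128 mL ÷ 100 = 1.152 g
magnesium sulfate heptahydrate: 1.62 g/L × 0.128 L = 0.207 g
L-glutamine: 0.032 g per 100 mL × 128 mL ÷ 100 = 0.04096 g = 40.960 mg
gellan gum: 1.1 g per 100 mL × 128 mL ÷ 100 = 1.408 g
cyanocobalamin: 0.727 mg/L × 0.128 L = 0.093 mg

magnesium sulfate 0.743 mL; ammonium sulfate 1.152 g; magnesium sulfate heptahydrate 0.207 g; L-glutamine 40.960 mg; gellan gum 1.408 g; cyanocobalamin 0.093 mg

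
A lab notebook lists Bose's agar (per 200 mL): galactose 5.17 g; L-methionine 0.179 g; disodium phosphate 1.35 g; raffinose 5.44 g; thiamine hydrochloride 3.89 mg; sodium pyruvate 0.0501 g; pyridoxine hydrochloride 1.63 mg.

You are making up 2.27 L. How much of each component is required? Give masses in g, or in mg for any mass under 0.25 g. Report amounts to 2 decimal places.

galactose 58.68 g; L-methionine 2.03 g; disodium phosphate 15.32 g; raffinose 61.74 g; thiamine hydrochloride 44.15 mg; sodium pyruvate 0.57 g; pyridoxine hydrochloride 18.50 mg

Ratio of target to recipe volume: 2270 / 200 = 11.35.
galactose: 5.17 g × (2270 mL / 200 mL) = 58.68 g
L-methionine: 0.179 g × (2270 mL / 200 mL) = 2.03 g
disodium phosphate: 1.35 g × (2270 mL / 200 mL) = 15.32 g
raffinose: 5.44 g × (2270 mL / 200 mL) = 61.74 g
thiamine hydrochloride: 3.89 mg × (2270 mL / 200 mL) = 44.15 mg
sodium pyruvate: 0.0501 g × (2270 mL / 200 mL) = 0.57 g
pyridoxine hydrochloride: 1.63 mg × (2270 mL / 200 mL) = 18.50 mg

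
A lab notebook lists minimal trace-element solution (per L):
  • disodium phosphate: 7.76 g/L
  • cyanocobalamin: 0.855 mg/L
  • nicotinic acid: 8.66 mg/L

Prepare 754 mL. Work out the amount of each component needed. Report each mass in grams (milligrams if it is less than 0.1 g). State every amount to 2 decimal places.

disodium phosphate 5.85 g; cyanocobalamin 0.64 mg; nicotinic acid 6.53 mg

Scale factor relative to 1 L: 0.754.
disodium phosphate: 7.76 g/L × 0.754 L = 5.85 g
cyanocobalamin: 0.855 mg/L × 0.754 L = 0.64 mg
nicotinic acid: 8.66 mg/L × 0.754 L = 6.53 mg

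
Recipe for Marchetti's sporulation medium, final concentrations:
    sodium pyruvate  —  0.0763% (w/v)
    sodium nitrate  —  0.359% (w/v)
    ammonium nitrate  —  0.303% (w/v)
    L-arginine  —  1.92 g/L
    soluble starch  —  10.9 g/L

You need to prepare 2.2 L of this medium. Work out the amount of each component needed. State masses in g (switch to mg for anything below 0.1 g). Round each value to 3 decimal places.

Working volume: 2.2 L.
sodium pyruvate: 0.0763% w/v = 0.763 g/L → 0.763 × 2.2 L = 1.679 g
sodium nitrate: 0.359% w/v = 3.59 g/L → 3.59 × 2.2 L = 7.898 g
ammonium nitrate: 0.303% w/v = 3.03 g/L → 3.03 × 2.2 L = 6.666 g
L-arginine: 1.92 g/L × 2.2 L = 4.224 g
soluble starch: 10.9 g/L × 2.2 L = 23.980 g

sodium pyruvate 1.679 g; sodium nitrate 7.898 g; ammonium nitrate 6.666 g; L-arginine 4.224 g; soluble starch 23.980 g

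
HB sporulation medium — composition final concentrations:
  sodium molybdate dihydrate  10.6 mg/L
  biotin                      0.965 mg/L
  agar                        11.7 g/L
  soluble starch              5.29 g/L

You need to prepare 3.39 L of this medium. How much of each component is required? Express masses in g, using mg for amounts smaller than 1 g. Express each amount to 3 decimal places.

sodium molybdate dihydrate 35.934 mg; biotin 3.271 mg; agar 39.663 g; soluble starch 17.933 g

Scale factor relative to 1 L: 3.39.
sodium molybdate dihydrate: 10.6 mg/L × 3.39 L = 35.934 mg
biotin: 0.965 mg/L × 3.39 L = 3.271 mg
agar: 11.7 g/L × 3.39 L = 39.663 g
soluble starch: 5.29 g/L × 3.39 L = 17.933 g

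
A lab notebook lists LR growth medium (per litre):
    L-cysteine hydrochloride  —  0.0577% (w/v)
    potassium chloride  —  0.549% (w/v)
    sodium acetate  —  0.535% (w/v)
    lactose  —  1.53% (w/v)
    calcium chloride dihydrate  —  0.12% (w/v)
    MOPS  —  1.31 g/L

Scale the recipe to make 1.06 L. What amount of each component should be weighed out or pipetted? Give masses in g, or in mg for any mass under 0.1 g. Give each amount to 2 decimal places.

Scale factor relative to 1 L: 1.06.
L-cysteine hydrochloride: 0.0577% w/v = 0.577 g/L → 0.577 × 1.06 L = 0.61 g
potassium chloride: 0.549% w/v = 5.49 g/L → 5.49 × 1.06 L = 5.82 g
sodium acetate: 0.535% w/v = 5.35 g/L → 5.35 × 1.06 L = 5.67 g
lactose: 1.53 g per 100 mL × 1060 mL ÷ 100 = 16.22 g
calcium chloride dihydrate: 0.12 g per 100 mL × 1060 mL ÷ 100 = 1.27 g
MOPS: 1.31 g/L × 1.06 L = 1.39 g

L-cysteine hydrochloride 0.61 g; potassium chloride 5.82 g; sodium acetate 5.67 g; lactose 16.22 g; calcium chloride dihydrate 1.27 g; MOPS 1.39 g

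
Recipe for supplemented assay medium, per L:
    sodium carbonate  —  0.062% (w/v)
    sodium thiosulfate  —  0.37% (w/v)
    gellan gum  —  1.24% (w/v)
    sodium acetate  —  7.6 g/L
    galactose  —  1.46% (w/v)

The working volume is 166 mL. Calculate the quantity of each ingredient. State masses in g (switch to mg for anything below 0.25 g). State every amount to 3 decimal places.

sodium carbonate 102.920 mg; sodium thiosulfate 0.614 g; gellan gum 2.058 g; sodium acetate 1.262 g; galactose 2.424 g

Scale factor relative to 1 L: 0.166.
sodium carbonate: 0.062 g per 100 mL × 166 mL ÷ 100 = 0.10292 g = 102.920 mg
sodium thiosulfate: 0.37 g per 100 mL × 166 mL ÷ 100 = 0.614 g
gellan gum: 1.24 g per 100 mL × 166 mL ÷ 100 = 2.058 g
sodium acetate: 7.6 g/L × 0.166 L = 1.262 g
galactose: 1.46 g per 100 mL × 166 mL ÷ 100 = 2.424 g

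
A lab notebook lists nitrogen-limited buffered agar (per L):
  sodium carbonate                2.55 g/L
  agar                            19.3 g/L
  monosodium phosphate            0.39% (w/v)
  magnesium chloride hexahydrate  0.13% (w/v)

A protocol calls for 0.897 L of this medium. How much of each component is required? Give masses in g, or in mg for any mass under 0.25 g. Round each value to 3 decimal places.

sodium carbonate 2.287 g; agar 17.312 g; monosodium phosphate 3.498 g; magnesium chloride hexahydrate 1.166 g

Scale factor relative to 1 L: 0.897.
sodium carbonate: 2.55 g/L × 0.897 L = 2.287 g
agar: 19.3 g/L × 0.897 L = 17.312 g
monosodium phosphate: 0.39 g per 100 mL × 897 mL ÷ 100 = 3.498 g
magnesium chloride hexahydrate: 0.13 g per 100 mL × 897 mL ÷ 100 = 1.166 g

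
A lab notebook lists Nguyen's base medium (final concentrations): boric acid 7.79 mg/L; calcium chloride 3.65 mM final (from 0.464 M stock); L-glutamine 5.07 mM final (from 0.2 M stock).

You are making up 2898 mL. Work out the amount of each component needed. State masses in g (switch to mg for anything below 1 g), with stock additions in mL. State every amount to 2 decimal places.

Working volume: 2898 mL = 2.898 L.
boric acid: 7.79 mg/L × 2.898 L = 22.58 mg
calcium chloride: V = C2·V2/C1 = 3.65 mM × 2898 mL ÷ 464 mM = 22.80 mL
L-glutamine: C1V1 = C2V2 → 5.07 mM × 2898 mL ÷ 200 mM = 73.46 mL

boric acid 22.58 mg; calcium chloride 22.80 mL; L-glutamine 73.46 mL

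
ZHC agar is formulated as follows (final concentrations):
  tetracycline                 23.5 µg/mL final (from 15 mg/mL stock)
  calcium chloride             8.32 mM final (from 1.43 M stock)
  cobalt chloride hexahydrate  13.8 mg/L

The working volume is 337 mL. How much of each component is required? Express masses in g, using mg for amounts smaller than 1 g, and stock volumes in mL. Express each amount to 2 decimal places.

tetracycline 0.53 mL; calcium chloride 1.96 mL; cobalt chloride hexahydrate 4.65 mg

Working volume: 337 mL = 0.337 L.
tetracycline: V = C2·V2/C1 = 23.5 µg/mL × 337 mL ÷ 15000 µg/mL = 0.53 mL
calcium chloride: C1V1 = C2V2 → 8.32 mM × 337 mL ÷ 1430 mM = 1.96 mL
cobalt chloride hexahydrate: 13.8 mg/L × 0.337 L = 4.65 mg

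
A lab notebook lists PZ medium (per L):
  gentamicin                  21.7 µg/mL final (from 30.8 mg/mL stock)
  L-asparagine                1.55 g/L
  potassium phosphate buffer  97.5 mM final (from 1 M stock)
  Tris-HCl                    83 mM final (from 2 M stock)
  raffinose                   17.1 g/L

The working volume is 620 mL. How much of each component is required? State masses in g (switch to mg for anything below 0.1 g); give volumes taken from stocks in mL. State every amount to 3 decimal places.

gentamicin 0.437 mL; L-asparagine 0.961 g; potassium phosphate buffer 60.450 mL; Tris-HCl 25.730 mL; raffinose 10.602 g

Scale factor relative to 1 L: 0.62.
gentamicin: dilute stock: 21.7 µg/mL × 620 mL ÷ 30800 µg/mL = 0.437 mL
L-asparagine: 1.55 g/L × 0.62 L = 0.961 g
potassium phosphate buffer: C1V1 = C2V2 → 97.5 mM × 620 mL ÷ 1000 mM = 60.450 mL
Tris-HCl: V = C2·V2/C1 = 83 mM × 620 mL ÷ 2000 mM = 25.730 mL
raffinose: 17.1 g/L × 0.62 L = 10.602 g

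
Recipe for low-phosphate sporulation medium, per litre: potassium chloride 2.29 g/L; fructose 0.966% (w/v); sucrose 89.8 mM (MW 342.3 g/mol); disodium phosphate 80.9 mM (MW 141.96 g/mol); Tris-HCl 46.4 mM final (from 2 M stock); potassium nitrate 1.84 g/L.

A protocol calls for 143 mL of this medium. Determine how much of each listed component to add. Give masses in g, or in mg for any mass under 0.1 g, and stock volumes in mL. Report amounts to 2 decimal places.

potassium chloride 0.33 g; fructose 1.38 g; sucrose 4.40 g; disodium phosphate 1.64 g; Tris-HCl 3.32 mL; potassium nitrate 0.26 g

Scale factor relative to 1 L: 0.143.
potassium chloride: 2.29 g/L × 0.143 L = 0.33 g
fructose: 0.966 g per 100 mL × 143 mL ÷ 100 = 1.38 g
sucrose: 89.8 mmol/L × 342.3 g/mol × 0.143 L ÷ 1000 = 4.40 g
disodium phosphate: 80.9 mmol/L × 141.96 g/mol × 0.143 L ÷ 1000 = 1.64 g
Tris-HCl: V = C2·V2/C1 = 46.4 mM × 143 mL ÷ 2000 mM = 3.32 mL
potassium nitrate: 1.84 g/L × 0.143 L = 0.26 g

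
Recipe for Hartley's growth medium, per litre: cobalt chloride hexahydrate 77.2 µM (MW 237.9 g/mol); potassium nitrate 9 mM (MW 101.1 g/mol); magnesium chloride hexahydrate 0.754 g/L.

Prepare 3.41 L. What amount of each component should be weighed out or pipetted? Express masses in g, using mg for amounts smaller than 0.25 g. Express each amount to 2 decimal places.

cobalt chloride hexahydrate 62.63 mg; potassium nitrate 3.10 g; magnesium chloride hexahydrate 2.57 g

Working volume: 3.41 L.
cobalt chloride hexahydrate: 77.2 µmol/L × 237.9 g/mol × 3.41 L ÷ 1000 = 62.63 mg
potassium nitrate: 9 mmol/L × 101.1 g/mol × 3.41 L ÷ 1000 = 3.10 g
magnesium chloride hexahydrate: 0.754 g/L × 3.41 L = 2.57 g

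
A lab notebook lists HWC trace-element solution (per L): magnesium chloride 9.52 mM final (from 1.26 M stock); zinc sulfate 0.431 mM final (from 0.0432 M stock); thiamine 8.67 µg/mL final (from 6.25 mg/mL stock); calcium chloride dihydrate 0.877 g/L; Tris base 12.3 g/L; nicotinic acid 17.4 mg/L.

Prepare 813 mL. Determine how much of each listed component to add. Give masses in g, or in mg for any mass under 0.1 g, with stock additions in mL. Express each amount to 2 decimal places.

magnesium chloride 6.14 mL; zinc sulfate 8.11 mL; thiamine 1.13 mL; calcium chloride dihydrate 0.71 g; Tris base 10.00 g; nicotinic acid 14.15 mg

Scale factor relative to 1 L: 0.813.
magnesium chloride: dilute stock: 9.52 mM × 813 mL ÷ 1260 mM = 6.14 mL
zinc sulfate: V = C2·V2/C1 = 0.431 mM × 813 mL ÷ 43.2 mM = 8.11 mL
thiamine: dilute stock: 8.67 µg/mL × 813 mL ÷ 6250 µg/mL = 1.13 mL
calcium chloride dihydrate: 0.877 g/L × 0.813 L = 0.71 g
Tris base: 12.3 g/L × 0.813 L = 10.00 g
nicotinic acid: 17.4 mg/L × 0.813 L = 14.15 mg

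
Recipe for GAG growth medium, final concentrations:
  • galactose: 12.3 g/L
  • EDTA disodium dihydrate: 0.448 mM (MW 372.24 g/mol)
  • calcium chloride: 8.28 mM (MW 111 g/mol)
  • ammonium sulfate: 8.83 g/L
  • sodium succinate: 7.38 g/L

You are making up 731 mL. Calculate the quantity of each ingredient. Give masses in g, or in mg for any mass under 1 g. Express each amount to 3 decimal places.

galactose 8.991 g; EDTA disodium dihydrate 121.904 mg; calcium chloride 671.847 mg; ammonium sulfate 6.455 g; sodium succinate 5.395 g

Working volume: 731 mL = 0.731 L.
galactose: 12.3 g/L × 0.731 L = 8.991 g
EDTA disodium dihydrate: 0.448 mmol/L × 372.24 mg/mmol × 0.731 L = 121.904 mg
calcium chloride: 8.28 mmol/L × 111 mg/mmol × 0.731 L = 671.847 mg
ammonium sulfate: 8.83 g/L × 0.731 L = 6.455 g
sodium succinate: 7.38 g/L × 0.731 L = 5.395 g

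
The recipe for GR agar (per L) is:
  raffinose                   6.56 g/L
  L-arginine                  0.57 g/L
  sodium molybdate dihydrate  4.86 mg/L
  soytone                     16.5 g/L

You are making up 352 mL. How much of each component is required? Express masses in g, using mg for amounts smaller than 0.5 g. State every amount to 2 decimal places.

raffinose 2.31 g; L-arginine 200.64 mg; sodium molybdate dihydrate 1.71 mg; soytone 5.81 g

Scale factor relative to 1 L: 0.352.
raffinose: 6.56 g/L × 0.352 L = 2.31 g
L-arginine: 0.57 g/L × 0.352 L = 0.20064 g = 200.64 mg
sodium molybdate dihydrate: 4.86 mg/L × 0.352 L = 1.71 mg
soytone: 16.5 g/L × 0.352 L = 5.81 g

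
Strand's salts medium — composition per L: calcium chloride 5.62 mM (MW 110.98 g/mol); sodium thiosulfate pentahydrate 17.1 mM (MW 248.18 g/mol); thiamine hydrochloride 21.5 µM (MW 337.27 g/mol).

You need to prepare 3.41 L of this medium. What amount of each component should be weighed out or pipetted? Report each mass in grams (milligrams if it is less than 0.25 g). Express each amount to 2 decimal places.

Scale factor relative to 1 L: 3.41.
calcium chloride: 5.62 mmol/L × 110.98 g/mol × 3.41 L ÷ 1000 = 2.13 g
sodium thiosulfate pentahydrate: 17.1 mmol/L × 248.18 g/mol × 3.41 L ÷ 1000 = 14.47 g
thiamine hydrochloride: 21.5 µmol/L × 337.27 g/mol × 3.41 L ÷ 1000 = 24.73 mg

calcium chloride 2.13 g; sodium thiosulfate pentahydrate 14.47 g; thiamine hydrochloride 24.73 mg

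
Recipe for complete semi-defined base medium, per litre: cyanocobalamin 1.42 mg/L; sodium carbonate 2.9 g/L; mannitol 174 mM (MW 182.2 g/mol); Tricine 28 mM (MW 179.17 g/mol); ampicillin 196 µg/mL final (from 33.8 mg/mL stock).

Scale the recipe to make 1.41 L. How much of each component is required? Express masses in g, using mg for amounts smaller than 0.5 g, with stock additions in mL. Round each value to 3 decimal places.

cyanocobalamin 2.002 mg; sodium carbonate 4.089 g; mannitol 44.701 g; Tricine 7.074 g; ampicillin 8.176 mL

Scale factor relative to 1 L: 1.41.
cyanocobalamin: 1.42 mg/L × 1.41 L = 2.002 mg
sodium carbonate: 2.9 g/L × 1.41 L = 4.089 g
mannitol: 174 mmol/L × 182.2 g/mol × 1.41 L ÷ 1000 = 44.701 g
Tricine: 28 mmol/L × 179.17 g/mol × 1.41 L ÷ 1000 = 7.074 g
ampicillin: dilute stock: 196 µg/mL × 1410 mL ÷ 33800 µg/mL = 8.176 mL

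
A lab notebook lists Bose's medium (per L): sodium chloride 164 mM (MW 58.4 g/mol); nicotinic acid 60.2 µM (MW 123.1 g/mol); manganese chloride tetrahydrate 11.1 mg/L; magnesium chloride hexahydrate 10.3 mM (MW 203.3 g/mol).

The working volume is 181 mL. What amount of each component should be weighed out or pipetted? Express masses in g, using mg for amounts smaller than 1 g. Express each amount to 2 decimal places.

Scale factor relative to 1 L: 0.181.
sodium chloride: 164 mmol/L × 58.4 g/mol × 0.181 L ÷ 1000 = 1.73 g
nicotinic acid: 60.2 µmol/L × 123.1 g/mol × 0.181 L ÷ 1000 = 1.34 mg
manganese chloride tetrahydrate: 11.1 mg/L × 0.181 L = 2.01 mg
magnesium chloride hexahydrate: 10.3 mmol/L × 203.3 mg/mmol × 0.181 L = 379.01 mg

sodium chloride 1.73 g; nicotinic acid 1.34 mg; manganese chloride tetrahydrate 2.01 mg; magnesium chloride hexahydrate 379.01 mg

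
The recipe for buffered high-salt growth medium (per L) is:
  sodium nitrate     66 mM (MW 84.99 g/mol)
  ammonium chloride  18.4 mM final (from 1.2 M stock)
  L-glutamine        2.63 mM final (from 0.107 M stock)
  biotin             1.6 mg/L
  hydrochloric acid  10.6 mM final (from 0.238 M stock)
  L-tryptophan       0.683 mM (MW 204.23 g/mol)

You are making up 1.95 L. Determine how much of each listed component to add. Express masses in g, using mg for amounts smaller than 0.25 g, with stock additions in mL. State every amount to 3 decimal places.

Scale factor relative to 1 L: 1.95.
sodium nitrate: 66 mmol/L × 84.99 g/mol × 1.95 L ÷ 1000 = 10.938 g
ammonium chloride: V = C2·V2/C1 = 18.4 mM × 1950 mL ÷ 1200 mM = 29.900 mL
L-glutamine: V = C2·V2/C1 = 2.63 mM × 1950 mL ÷ 107 mM = 47.930 mL
biotin: 1.6 mg/L × 1.95 L = 3.120 mg
hydrochloric acid: dilute stock: 10.6 mM × 1950 mL ÷ 238 mM = 86.849 mL
L-tryptophan: 0.683 mmol/L × 204.23 g/mol × 1.95 L ÷ 1000 = 0.272 g

sodium nitrate 10.938 g; ammonium chloride 29.900 mL; L-glutamine 47.930 mL; biotin 3.120 mg; hydrochloric acid 86.849 mL; L-tryptophan 0.272 g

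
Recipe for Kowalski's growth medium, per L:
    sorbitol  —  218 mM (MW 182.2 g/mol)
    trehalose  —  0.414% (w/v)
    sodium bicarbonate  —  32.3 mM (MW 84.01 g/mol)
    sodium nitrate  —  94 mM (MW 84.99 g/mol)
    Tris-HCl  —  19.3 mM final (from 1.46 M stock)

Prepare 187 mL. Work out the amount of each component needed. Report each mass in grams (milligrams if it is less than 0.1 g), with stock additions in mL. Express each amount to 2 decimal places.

Target volume = 187 mL = 0.187 L.
sorbitol: 218 mmol/L × 182.2 g/mol × 0.187 L ÷ 1000 = 7.43 g
trehalose: 0.414 g per 100 mL × 187 mL ÷ 100 = 0.77 g
sodium bicarbonate: 32.3 mmol/L × 84.01 g/mol × 0.187 L ÷ 1000 = 0.51 g
sodium nitrate: 94 mmol/L × 84.99 g/mol × 0.187 L ÷ 1000 = 1.49 g
Tris-HCl: dilute stock: 19.3 mM × 187 mL ÷ 1460 mM = 2.47 mL

sorbitol 7.43 g; trehalose 0.77 g; sodium bicarbonate 0.51 g; sodium nitrate 1.49 g; Tris-HCl 2.47 mL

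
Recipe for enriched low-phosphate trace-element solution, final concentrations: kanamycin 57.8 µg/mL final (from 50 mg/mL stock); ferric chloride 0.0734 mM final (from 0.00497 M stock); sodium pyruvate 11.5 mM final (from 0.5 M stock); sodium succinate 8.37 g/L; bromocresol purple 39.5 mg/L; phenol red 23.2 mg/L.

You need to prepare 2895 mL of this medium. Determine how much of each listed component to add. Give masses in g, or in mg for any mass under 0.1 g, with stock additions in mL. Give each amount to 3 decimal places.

kanamycin 3.347 mL; ferric chloride 42.755 mL; sodium pyruvate 66.585 mL; sodium succinate 24.231 g; bromocresol purple 0.114 g; phenol red 67.164 mg

Target volume = 2895 mL = 2.895 L.
kanamycin: V = C2·V2/C1 = 57.8 µg/mL × 2895 mL ÷ 50000 µg/mL = 3.347 mL
ferric chloride: dilute stock: 0.0734 mM × 2895 mL ÷ 4.97 mM = 42.755 mL
sodium pyruvate: dilute stock: 11.5 mM × 2895 mL ÷ 500 mM = 66.585 mL
sodium succinate: 8.37 g/L × 2.895 L = 24.231 g
bromocresol purple: 39.5 mg/L × 2.895 L = 114.353 mg = 0.114 g
phenol red: 23.2 mg/L × 2.895 L = 67.164 mg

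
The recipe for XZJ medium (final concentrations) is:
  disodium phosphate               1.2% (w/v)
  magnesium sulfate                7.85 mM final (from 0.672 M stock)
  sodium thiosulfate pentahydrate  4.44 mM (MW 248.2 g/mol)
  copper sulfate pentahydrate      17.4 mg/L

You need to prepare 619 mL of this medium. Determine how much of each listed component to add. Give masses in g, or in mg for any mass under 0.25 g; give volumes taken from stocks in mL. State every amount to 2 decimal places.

Working volume: 619 mL = 0.619 L.
disodium phosphate: 1.2% w/v = 12 g/L → 12 × 0.619 L = 7.43 g
magnesium sulfate: V = C2·V2/C1 = 7.85 mM × 619 mL ÷ 672 mM = 7.23 mL
sodium thiosulfate pentahydrate: 4.44 mmol/L × 248.2 g/mol × 0.619 L ÷ 1000 = 0.68 g
copper sulfate pentahydrate: 17.4 mg/L × 0.619 L = 10.77 mg

disodium phosphate 7.43 g; magnesium sulfate 7.23 mL; sodium thiosulfate pentahydrate 0.68 g; copper sulfate pentahydrate 10.77 mg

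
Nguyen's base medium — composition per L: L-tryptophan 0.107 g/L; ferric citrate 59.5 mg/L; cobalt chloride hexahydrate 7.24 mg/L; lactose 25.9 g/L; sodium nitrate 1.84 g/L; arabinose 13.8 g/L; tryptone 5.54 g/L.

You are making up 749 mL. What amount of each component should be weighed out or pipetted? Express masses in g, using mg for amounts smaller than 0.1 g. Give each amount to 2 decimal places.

Target volume = 749 mL = 0.749 L.
L-tryptophan: 0.107 g/L × 0.749 L = 0.080143 g = 80.14 mg
ferric citrate: 59.5 mg/L × 0.749 L = 44.57 mg
cobalt chloride hexahydrate: 7.24 mg/L × 0.749 L = 5.42 mg
lactose: 25.9 g/L × 0.749 L = 19.40 g
sodium nitrate: 1.84 g/L × 0.749 L = 1.38 g
arabinose: 13.8 g/L × 0.749 L = 10.34 g
tryptone: 5.54 g/L × 0.749 L = 4.15 g

L-tryptophan 80.14 mg; ferric citrate 44.57 mg; cobalt chloride hexahydrate 5.42 mg; lactose 19.40 g; sodium nitrate 1.38 g; arabinose 10.34 g; tryptone 4.15 g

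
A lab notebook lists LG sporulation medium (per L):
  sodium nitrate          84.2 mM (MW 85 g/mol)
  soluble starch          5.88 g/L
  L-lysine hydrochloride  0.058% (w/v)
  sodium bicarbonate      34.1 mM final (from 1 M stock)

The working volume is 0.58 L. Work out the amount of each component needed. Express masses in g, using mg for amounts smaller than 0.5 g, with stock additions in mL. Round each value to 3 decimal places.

sodium nitrate 4.151 g; soluble starch 3.410 g; L-lysine hydrochloride 336.400 mg; sodium bicarbonate 19.778 mL

Working volume: 0.58 L.
sodium nitrate: 84.2 mmol/L × 85 g/mol × 0.58 L ÷ 1000 = 4.151 g
soluble starch: 5.88 g/L × 0.58 L = 3.410 g
L-lysine hydrochloride: 0.058% w/v = 0.58 g/L → 0.58 × 0.58 L = 0.3364 g = 336.400 mg
sodium bicarbonate: C1V1 = C2V2 → 34.1 mM × 580 mL ÷ 1000 mM = 19.778 mL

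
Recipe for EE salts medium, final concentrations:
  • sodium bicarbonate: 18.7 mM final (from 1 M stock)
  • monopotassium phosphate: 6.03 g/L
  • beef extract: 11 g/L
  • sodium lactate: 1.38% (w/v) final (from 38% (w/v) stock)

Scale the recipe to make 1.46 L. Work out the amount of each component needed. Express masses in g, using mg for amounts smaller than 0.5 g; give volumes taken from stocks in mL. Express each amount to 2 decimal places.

sodium bicarbonate 27.30 mL; monopotassium phosphate 8.80 g; beef extract 16.06 g; sodium lactate 53.02 mL

Scale factor relative to 1 L: 1.46.
sodium bicarbonate: V = C2·V2/C1 = 18.7 mM × 1460 mL ÷ 1000 mM = 27.30 mL
monopotassium phosphate: 6.03 g/L × 1.46 L = 8.80 g
beef extract: 11 g/L × 1.46 L = 16.06 g
sodium lactate: dilute stock: 1.38% ÷ 38% × 1460 mL = 53.02 mL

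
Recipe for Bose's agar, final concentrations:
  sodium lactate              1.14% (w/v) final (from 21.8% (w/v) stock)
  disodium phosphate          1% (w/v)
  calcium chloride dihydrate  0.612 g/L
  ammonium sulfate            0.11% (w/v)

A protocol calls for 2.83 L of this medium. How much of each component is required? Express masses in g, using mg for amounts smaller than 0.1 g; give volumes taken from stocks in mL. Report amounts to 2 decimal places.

Scale factor relative to 1 L: 2.83.
sodium lactate: C1V1 = C2V2 → 1.14% ÷ 21.8% × 2830 mL = 147.99 mL
disodium phosphate: 1 g per 100 mL × 2830 mL ÷ 100 = 28.30 g
calcium chloride dihydrate: 0.612 g/L × 2.83 L = 1.73 g
ammonium sulfate: 0.11 g per 100 mL × 2830 mL ÷ 100 = 3.11 g

sodium lactate 147.99 mL; disodium phosphate 28.30 g; calcium chloride dihydrate 1.73 g; ammonium sulfate 3.11 g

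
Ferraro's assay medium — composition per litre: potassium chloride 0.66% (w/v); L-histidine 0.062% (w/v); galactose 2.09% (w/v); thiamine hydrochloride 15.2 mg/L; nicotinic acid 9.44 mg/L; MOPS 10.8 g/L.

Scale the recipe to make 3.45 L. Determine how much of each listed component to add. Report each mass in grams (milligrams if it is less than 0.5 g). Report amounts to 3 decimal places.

potassium chloride 22.770 g; L-histidine 2.139 g; galactose 72.105 g; thiamine hydrochloride 52.440 mg; nicotinic acid 32.568 mg; MOPS 37.260 g

Working volume: 3.45 L.
potassium chloride: 0.66% w/v = 6.6 g/L → 6.6 × 3.45 L = 22.770 g
L-histidine: 0.062% w/v = 0.62 g/L → 0.62 × 3.45 L = 2.139 g
galactose: 2.09% w/v = 20.9 g/L → 20.9 × 3.45 L = 72.105 g
thiamine hydrochloride: 15.2 mg/L × 3.45 L = 52.440 mg
nicotinic acid: 9.44 mg/L × 3.45 L = 32.568 mg
MOPS: 10.8 g/L × 3.45 L = 37.260 g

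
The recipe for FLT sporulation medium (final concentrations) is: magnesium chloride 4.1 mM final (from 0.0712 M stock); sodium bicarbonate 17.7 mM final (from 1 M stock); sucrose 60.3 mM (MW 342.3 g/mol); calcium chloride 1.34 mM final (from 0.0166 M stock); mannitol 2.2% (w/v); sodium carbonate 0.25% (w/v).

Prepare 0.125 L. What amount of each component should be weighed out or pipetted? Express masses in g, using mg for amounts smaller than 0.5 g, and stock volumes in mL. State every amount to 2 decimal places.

magnesium chloride 7.20 mL; sodium bicarbonate 2.21 mL; sucrose 2.58 g; calcium chloride 10.09 mL; mannitol 2.75 g; sodium carbonate 312.50 mg

Working volume: 0.125 L.
magnesium chloride: C1V1 = C2V2 → 4.1 mM × 125 mL ÷ 71.2 mM = 7.20 mL
sodium bicarbonate: V = C2·V2/C1 = 17.7 mM × 125 mL ÷ 1000 mM = 2.21 mL
sucrose: 60.3 mmol/L × 342.3 g/mol × 0.125 L ÷ 1000 = 2.58 g
calcium chloride: dilute stock: 1.34 mM × 125 mL ÷ 16.6 mM = 10.09 mL
mannitol: 2.2% w/v = 22 g/L → 22 × 0.125 L = 2.75 g
sodium carbonate: 0.25% w/v = 2.5 g/L → 2.5 × 0.125 L = 0.3125 g = 312.50 mg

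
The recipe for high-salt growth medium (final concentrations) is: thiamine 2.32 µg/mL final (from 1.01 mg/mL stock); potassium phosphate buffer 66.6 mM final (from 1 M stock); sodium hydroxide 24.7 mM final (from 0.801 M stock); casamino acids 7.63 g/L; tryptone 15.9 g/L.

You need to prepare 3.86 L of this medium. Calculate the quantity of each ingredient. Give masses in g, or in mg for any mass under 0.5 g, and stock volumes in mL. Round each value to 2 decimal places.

Working volume: 3.86 L.
thiamine: V = C2·V2/C1 = 2.32 µg/mL × 3860 mL ÷ 1010 µg/mL = 8.87 mL
potassium phosphate buffer: V = C2·V2/C1 = 66.6 mM × 3860 mL ÷ 1000 mM = 257.08 mL
sodium hydroxide: V = C2·V2/C1 = 24.7 mM × 3860 mL ÷ 801 mM = 119.03 mL
casamino acids: 7.63 g/L × 3.86 L = 29.45 g
tryptone: 15.9 g/L × 3.86 L = 61.37 g

thiamine 8.87 mL; potassium phosphate buffer 257.08 mL; sodium hydroxide 119.03 mL; casamino acids 29.45 g; tryptone 61.37 g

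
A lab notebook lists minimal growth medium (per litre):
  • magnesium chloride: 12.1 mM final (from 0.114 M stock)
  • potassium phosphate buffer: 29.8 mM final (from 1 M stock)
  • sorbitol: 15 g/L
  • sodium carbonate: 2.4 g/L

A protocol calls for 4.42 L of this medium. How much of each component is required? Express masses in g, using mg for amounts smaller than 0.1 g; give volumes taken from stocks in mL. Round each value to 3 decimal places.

Working volume: 4.42 L.
magnesium chloride: V = C2·V2/C1 = 12.1 mM × 4420 mL ÷ 114 mM = 469.140 mL
potassium phosphate buffer: V = C2·V2/C1 = 29.8 mM × 4420 mL ÷ 1000 mM = 131.716 mL
sorbitol: 15 g/L × 4.42 L = 66.300 g
sodium carbonate: 2.4 g/L × 4.42 L = 10.608 g

magnesium chloride 469.140 mL; potassium phosphate buffer 131.716 mL; sorbitol 66.300 g; sodium carbonate 10.608 g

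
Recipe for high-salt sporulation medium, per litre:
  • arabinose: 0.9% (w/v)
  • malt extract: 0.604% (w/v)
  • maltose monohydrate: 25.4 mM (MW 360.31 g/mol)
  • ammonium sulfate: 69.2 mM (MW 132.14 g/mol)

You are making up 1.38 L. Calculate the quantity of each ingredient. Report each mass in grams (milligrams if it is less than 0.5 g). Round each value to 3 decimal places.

Working volume: 1.38 L.
arabinose: 0.9 g per 100 mL × 1380 mL ÷ 100 = 12.420 g
malt extract: 0.604 g per 100 mL × 1380 mL ÷ 100 = 8.335 g
maltose monohydrate: 25.4 mmol/L × 360.31 g/mol × 1.38 L ÷ 1000 = 12.630 g
ammonium sulfate: 69.2 mmol/L × 132.14 g/mol × 1.38 L ÷ 1000 = 12.619 g

arabinose 12.420 g; malt extract 8.335 g; maltose monohydrate 12.630 g; ammonium sulfate 12.619 g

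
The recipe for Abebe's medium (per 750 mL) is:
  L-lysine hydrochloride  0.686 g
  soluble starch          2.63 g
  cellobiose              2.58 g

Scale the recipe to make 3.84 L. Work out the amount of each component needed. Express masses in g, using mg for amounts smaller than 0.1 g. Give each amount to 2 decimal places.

L-lysine hydrochloride 3.51 g; soluble starch 13.47 g; cellobiose 13.21 g

Ratio of target to recipe volume: 3840 / 750 = 5.12.
L-lysine hydrochloride: 0.686 g × (3840 mL / 750 mL) = 3.51 g
soluble starch: 2.63 g × (3840 mL / 750 mL) = 13.47 g
cellobiose: 2.58 g × (3840 mL / 750 mL) = 13.21 g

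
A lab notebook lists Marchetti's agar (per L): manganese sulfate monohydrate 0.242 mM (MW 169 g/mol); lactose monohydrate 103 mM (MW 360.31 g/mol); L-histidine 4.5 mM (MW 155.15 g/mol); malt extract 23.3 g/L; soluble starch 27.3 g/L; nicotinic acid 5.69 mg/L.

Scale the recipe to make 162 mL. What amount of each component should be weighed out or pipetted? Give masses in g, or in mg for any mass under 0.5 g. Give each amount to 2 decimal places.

Target volume = 162 mL = 0.162 L.
manganese sulfate monohydrate: 0.242 mmol/L × 169 mg/mmol × 0.162 L = 6.63 mg
lactose monohydrate: 103 mmol/L × 360.31 g/mol × 0.162 L ÷ 1000 = 6.01 g
L-histidine: 4.5 mmol/L × 155.15 mg/mmol × 0.162 L = 113.10 mg
malt extract: 23.3 g/L × 0.162 L = 3.77 g
soluble starch: 27.3 g/L × 0.162 L = 4.42 g
nicotinic acid: 5.69 mg/L × 0.162 L = 0.92 mg

manganese sulfate monohydrate 6.63 mg; lactose monohydrate 6.01 g; L-histidine 113.10 mg; malt extract 3.77 g; soluble starch 4.42 g; nicotinic acid 0.92 mg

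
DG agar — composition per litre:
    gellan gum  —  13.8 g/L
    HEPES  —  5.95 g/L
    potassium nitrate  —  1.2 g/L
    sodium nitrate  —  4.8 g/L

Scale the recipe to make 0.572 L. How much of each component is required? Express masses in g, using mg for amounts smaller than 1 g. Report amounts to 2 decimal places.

gellan gum 7.89 g; HEPES 3.40 g; potassium nitrate 686.40 mg; sodium nitrate 2.75 g

Scale factor relative to 1 L: 0.572.
gellan gum: 13.8 g/L × 0.572 L = 7.89 g
HEPES: 5.95 g/L × 0.572 L = 3.40 g
potassium nitrate: 1.2 g/L × 0.572 L = 0.6864 g = 686.40 mg
sodium nitrate: 4.8 g/L × 0.572 L = 2.75 g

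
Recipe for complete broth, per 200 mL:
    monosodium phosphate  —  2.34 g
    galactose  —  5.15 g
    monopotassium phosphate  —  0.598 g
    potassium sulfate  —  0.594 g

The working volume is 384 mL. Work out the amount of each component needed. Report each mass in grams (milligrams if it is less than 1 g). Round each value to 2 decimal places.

monosodium phosphate 4.49 g; galactose 9.89 g; monopotassium phosphate 1.15 g; potassium sulfate 1.14 g

Scale factor = 384 mL / 200 mL = 1.92.
monosodium phosphate: 2.34 g × (384 mL / 200 mL) = 4.49 g
galactose: 5.15 g × (384 mL / 200 mL) = 9.89 g
monopotassium phosphate: 0.598 g × (384 mL / 200 mL) = 1.15 g
potassium sulfate: 0.594 g × (384 mL / 200 mL) = 1.14 g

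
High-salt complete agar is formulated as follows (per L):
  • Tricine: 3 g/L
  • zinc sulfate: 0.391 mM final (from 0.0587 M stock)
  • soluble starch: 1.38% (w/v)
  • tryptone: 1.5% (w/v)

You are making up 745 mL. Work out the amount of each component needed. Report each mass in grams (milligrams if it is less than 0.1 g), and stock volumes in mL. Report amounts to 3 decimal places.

Tricine 2.235 g; zinc sulfate 4.962 mL; soluble starch 10.281 g; tryptone 11.175 g

Target volume = 745 mL = 0.745 L.
Tricine: 3 g/L × 0.745 L = 2.235 g
zinc sulfate: V = C2·V2/C1 = 0.391 mM × 745 mL ÷ 58.7 mM = 4.962 mL
soluble starch: 1.38% w/v = 13.8 g/L → 13.8 × 0.745 L = 10.281 g
tryptone: 1.5 g per 100 mL × 745 mL ÷ 100 = 11.175 g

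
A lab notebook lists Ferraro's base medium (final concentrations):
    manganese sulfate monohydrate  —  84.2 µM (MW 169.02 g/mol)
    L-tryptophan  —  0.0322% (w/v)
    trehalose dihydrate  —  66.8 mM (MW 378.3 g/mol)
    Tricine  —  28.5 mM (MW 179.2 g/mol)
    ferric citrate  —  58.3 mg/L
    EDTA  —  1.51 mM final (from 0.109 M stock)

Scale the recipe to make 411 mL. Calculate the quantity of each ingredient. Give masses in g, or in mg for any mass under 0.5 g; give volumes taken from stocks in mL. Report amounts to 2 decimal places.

manganese sulfate monohydrate 5.85 mg; L-tryptophan 132.34 mg; trehalose dihydrate 10.39 g; Tricine 2.10 g; ferric citrate 23.96 mg; EDTA 5.69 mL

Working volume: 411 mL = 0.411 L.
manganese sulfate monohydrate: 84.2 µmol/L × 169.02 g/mol × 0.411 L ÷ 1000 = 5.85 mg
L-tryptophan: 0.0322% w/v = 0.322 g/L → 0.322 × 0.411 L = 0.132342 g = 132.34 mg
trehalose dihydrate: 66.8 mmol/L × 378.3 g/mol × 0.411 L ÷ 1000 = 10.39 g
Tricine: 28.5 mmol/L × 179.2 g/mol × 0.411 L ÷ 1000 = 2.10 g
ferric citrate: 58.3 mg/L × 0.411 L = 23.96 mg
EDTA: dilute stock: 1.51 mM × 411 mL ÷ 109 mM = 5.69 mL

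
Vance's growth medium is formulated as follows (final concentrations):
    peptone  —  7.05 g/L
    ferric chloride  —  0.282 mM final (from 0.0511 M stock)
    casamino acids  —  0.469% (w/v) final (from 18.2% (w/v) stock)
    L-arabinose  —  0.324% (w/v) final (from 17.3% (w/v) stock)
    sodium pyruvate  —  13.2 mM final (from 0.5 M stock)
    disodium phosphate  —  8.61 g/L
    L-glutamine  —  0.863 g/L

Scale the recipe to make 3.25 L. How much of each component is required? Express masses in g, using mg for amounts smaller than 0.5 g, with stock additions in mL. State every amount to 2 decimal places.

Working volume: 3.25 L.
peptone: 7.05 g/L × 3.25 L = 22.91 g
ferric chloride: C1V1 = C2V2 → 0.282 mM × 3250 mL ÷ 51.1 mM = 17.94 mL
casamino acids: V = C2·V2/C1 = 0.469% ÷ 18.2% × 3250 mL = 83.75 mL
L-arabinose: V = C2·V2/C1 = 0.324% ÷ 17.3% × 3250 mL = 60.87 mL
sodium pyruvate: C1V1 = C2V2 → 13.2 mM × 3250 mL ÷ 500 mM = 85.80 mL
disodium phosphate: 8.61 g/L × 3.25 L = 27.98 g
L-glutamine: 0.863 g/L × 3.25 L = 2.80 g

peptone 22.91 g; ferric chloride 17.94 mL; casamino acids 83.75 mL; L-arabinose 60.87 mL; sodium pyruvate 85.80 mL; disodium phosphate 27.98 g; L-glutamine 2.80 g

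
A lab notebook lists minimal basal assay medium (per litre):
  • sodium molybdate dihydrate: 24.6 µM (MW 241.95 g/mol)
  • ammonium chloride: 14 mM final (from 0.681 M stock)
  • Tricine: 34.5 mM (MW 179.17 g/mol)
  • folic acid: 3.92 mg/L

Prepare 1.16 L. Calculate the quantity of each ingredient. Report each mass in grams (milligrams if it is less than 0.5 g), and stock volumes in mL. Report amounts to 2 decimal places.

Working volume: 1.16 L.
sodium molybdate dihydrate: 24.6 µmol/L × 241.95 g/mol × 1.16 L ÷ 1000 = 6.90 mg
ammonium chloride: dilute stock: 14 mM × 1160 mL ÷ 681 mM = 23.85 mL
Tricine: 34.5 mmol/L × 179.17 g/mol × 1.16 L ÷ 1000 = 7.17 g
folic acid: 3.92 mg/L × 1.16 L = 4.55 mg

sodium molybdate dihydrate 6.90 mg; ammonium chloride 23.85 mL; Tricine 7.17 g; folic acid 4.55 mg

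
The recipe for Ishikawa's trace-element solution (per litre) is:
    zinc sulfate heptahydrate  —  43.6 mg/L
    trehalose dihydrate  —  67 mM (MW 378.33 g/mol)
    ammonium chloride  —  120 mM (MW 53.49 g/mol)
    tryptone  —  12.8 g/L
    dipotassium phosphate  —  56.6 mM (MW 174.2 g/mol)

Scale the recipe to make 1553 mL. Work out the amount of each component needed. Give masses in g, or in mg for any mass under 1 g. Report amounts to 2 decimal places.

zinc sulfate heptahydrate 67.71 mg; trehalose dihydrate 39.37 g; ammonium chloride 9.97 g; tryptone 19.88 g; dipotassium phosphate 15.31 g

Target volume = 1553 mL = 1.553 L.
zinc sulfate heptahydrate: 43.6 mg/L × 1.553 L = 67.71 mg
trehalose dihydrate: 67 mmol/L × 378.33 g/mol × 1.553 L ÷ 1000 = 39.37 g
ammonium chloride: 120 mmol/L × 53.49 g/mol × 1.553 L ÷ 1000 = 9.97 g
tryptone: 12.8 g/L × 1.553 L = 19.88 g
dipotassium phosphate: 56.6 mmol/L × 174.2 g/mol × 1.553 L ÷ 1000 = 15.31 g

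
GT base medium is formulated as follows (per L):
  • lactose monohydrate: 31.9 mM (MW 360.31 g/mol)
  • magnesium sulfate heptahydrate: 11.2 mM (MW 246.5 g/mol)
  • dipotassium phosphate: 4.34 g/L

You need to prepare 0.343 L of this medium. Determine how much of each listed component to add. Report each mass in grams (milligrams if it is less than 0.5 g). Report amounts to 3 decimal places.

lactose monohydrate 3.942 g; magnesium sulfate heptahydrate 0.947 g; dipotassium phosphate 1.489 g

Working volume: 0.343 L.
lactose monohydrate: 31.9 mmol/L × 360.31 g/mol × 0.343 L ÷ 1000 = 3.942 g
magnesium sulfate heptahydrate: 11.2 mmol/L × 246.5 g/mol × 0.343 L ÷ 1000 = 0.947 g
dipotassium phosphate: 4.34 g/L × 0.343 L = 1.489 g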